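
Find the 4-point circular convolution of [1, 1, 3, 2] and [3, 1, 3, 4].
Use y[k] = Σ_j f[j]·g[(k-j) mod 4]. y[0] = 1×3 + 1×4 + 3×3 + 2×1 = 18; y[1] = 1×1 + 1×3 + 3×4 + 2×3 = 22; y[2] = 1×3 + 1×1 + 3×3 + 2×4 = 21; y[3] = 1×4 + 1×3 + 3×1 + 2×3 = 16. Result: [18, 22, 21, 16]

[18, 22, 21, 16]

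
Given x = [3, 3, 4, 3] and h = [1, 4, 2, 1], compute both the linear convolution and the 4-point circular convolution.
Linear: y_lin[0] = 3×1 = 3; y_lin[1] = 3×4 + 3×1 = 15; y_lin[2] = 3×2 + 3×4 + 4×1 = 22; y_lin[3] = 3×1 + 3×2 + 4×4 + 3×1 = 28; y_lin[4] = 3×1 + 4×2 + 3×4 = 23; y_lin[5] = 4×1 + 3×2 = 10; y_lin[6] = 3×1 = 3 → [3, 15, 22, 28, 23, 10, 3]. Circular (length 4): y[0] = 3×1 + 3×1 + 4×2 + 3×4 = 26; y[1] = 3×4 + 3×1 + 4×1 + 3×2 = 25; y[2] = 3×2 + 3×4 + 4×1 + 3×1 = 25; y[3] = 3×1 + 3×2 + 4×4 + 3×1 = 28 → [26, 25, 25, 28]

Linear: [3, 15, 22, 28, 23, 10, 3], Circular: [26, 25, 25, 28]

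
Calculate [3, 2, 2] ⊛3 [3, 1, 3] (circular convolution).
Use y[k] = Σ_j u[j]·v[(k-j) mod 3]. y[0] = 3×3 + 2×3 + 2×1 = 17; y[1] = 3×1 + 2×3 + 2×3 = 15; y[2] = 3×3 + 2×1 + 2×3 = 17. Result: [17, 15, 17]

[17, 15, 17]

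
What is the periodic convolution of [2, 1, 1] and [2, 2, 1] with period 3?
Use y[k] = Σ_j f[j]·g[(k-j) mod 3]. y[0] = 2×2 + 1×1 + 1×2 = 7; y[1] = 2×2 + 1×2 + 1×1 = 7; y[2] = 2×1 + 1×2 + 1×2 = 6. Result: [7, 7, 6]

[7, 7, 6]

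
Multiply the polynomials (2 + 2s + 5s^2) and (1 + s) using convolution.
Ascending coefficients: a = [2, 2, 5], b = [1, 1]. c[0] = 2×1 = 2; c[1] = 2×1 + 2×1 = 4; c[2] = 2×1 + 5×1 = 7; c[3] = 5×1 = 5. Result coefficients: [2, 4, 7, 5] → 2 + 4s + 7s^2 + 5s^3

2 + 4s + 7s^2 + 5s^3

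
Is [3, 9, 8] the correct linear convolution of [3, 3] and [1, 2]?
Recompute linear convolution of [3, 3] and [1, 2]: y[0] = 3×1 = 3; y[1] = 3×2 + 3×1 = 9; y[2] = 3×2 = 6 → [3, 9, 6]. Compare to given [3, 9, 8]: they differ at index 2: given 8, correct 6, so answer: No

No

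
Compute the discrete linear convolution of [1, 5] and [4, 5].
y[0] = 1×4 = 4; y[1] = 1×5 + 5×4 = 25; y[2] = 5×5 = 25

[4, 25, 25]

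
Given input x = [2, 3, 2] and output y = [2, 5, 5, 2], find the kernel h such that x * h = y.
Output length 4 = len(x) + len(h) - 1 ⇒ len(h) = 2. Solve h forward using h[k] = (y[k] - Σ_{i≥1} x[i]·h[k-i]) / x[0]: h[0] = y[0] / x[0] = 2 / 2 = 1; h[1] = (y[1] - 3×1) / x[0] = (5 - 3×1) / 2 = 1. So h = [1, 1]. Forward-check [2, 3, 2] * [1, 1]: y[0] = 2×1 = 2; y[1] = 2×1 + 3×1 = 5; y[2] = 3×1 + 2×1 = 5; y[3] = 2×1 = 2 → [2, 5, 5, 2] ✓

[1, 1]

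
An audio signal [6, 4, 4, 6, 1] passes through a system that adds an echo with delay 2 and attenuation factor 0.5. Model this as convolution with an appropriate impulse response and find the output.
Direct-path + delayed-attenuated-path model → impulse response h = [1, 0, 0.5] (1 at lag 0, 0.5 at lag 2). Output y[n] = x[n] + 0.5·x[n - 2] (with x[n] = 0 outside 0..4): y[0] = 6 + 0.5×0 = 6; y[1] = 4 + 0.5×0 = 4; y[2] = 4 + 0.5×6 = 7.0; y[3] = 6 + 0.5×4 = 8.0; y[4] = 1 + 0.5×4 = 3.0; y[5] = 0 + 0.5×6 = 3.0; y[6] = 0 + 0.5×1 = 0.5. So y = [6, 4, 7.0, 8.0, 3.0, 3.0, 0.5]

[6, 4, 7.0, 8.0, 3.0, 3.0, 0.5]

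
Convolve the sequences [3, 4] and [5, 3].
y[0] = 3×5 = 15; y[1] = 3×3 + 4×5 = 29; y[2] = 4×3 = 12

[15, 29, 12]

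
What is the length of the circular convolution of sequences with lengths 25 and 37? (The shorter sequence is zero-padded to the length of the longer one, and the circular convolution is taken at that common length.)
Circular convolution (zero-padding the shorter input) has length max(m, n) = max(25, 37) = 37

37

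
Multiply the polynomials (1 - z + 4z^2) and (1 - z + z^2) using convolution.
Ascending coefficients: a = [1, -1, 4], b = [1, -1, 1]. c[0] = 1×1 = 1; c[1] = 1×-1 + -1×1 = -2; c[2] = 1×1 + -1×-1 + 4×1 = 6; c[3] = -1×1 + 4×-1 = -5; c[4] = 4×1 = 4. Result coefficients: [1, -2, 6, -5, 4] → 1 - 2z + 6z^2 - 5z^3 + 4z^4

1 - 2z + 6z^2 - 5z^3 + 4z^4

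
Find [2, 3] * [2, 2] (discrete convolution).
y[0] = 2×2 = 4; y[1] = 2×2 + 3×2 = 10; y[2] = 3×2 = 6

[4, 10, 6]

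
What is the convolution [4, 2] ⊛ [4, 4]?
y[0] = 4×4 = 16; y[1] = 4×4 + 2×4 = 24; y[2] = 2×4 = 8

[16, 24, 8]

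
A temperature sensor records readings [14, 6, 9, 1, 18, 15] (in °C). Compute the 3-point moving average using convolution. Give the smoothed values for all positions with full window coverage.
3-point moving average kernel = [1, 1, 1]. Apply in 'valid' mode (full window coverage): avg[0] = (14 + 6 + 9) / 3 = 9.67; avg[1] = (6 + 9 + 1) / 3 = 5.33; avg[2] = (9 + 1 + 18) / 3 = 9.33; avg[3] = (1 + 18 + 15) / 3 = 11.33. Smoothed values: [9.67, 5.33, 9.33, 11.33]

[9.67, 5.33, 9.33, 11.33]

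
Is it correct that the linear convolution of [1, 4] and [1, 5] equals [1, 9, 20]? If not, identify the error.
Recompute linear convolution of [1, 4] and [1, 5]: y[0] = 1×1 = 1; y[1] = 1×5 + 4×1 = 9; y[2] = 4×5 = 20 → [1, 9, 20]. Given [1, 9, 20] matches, so answer: Yes

Yes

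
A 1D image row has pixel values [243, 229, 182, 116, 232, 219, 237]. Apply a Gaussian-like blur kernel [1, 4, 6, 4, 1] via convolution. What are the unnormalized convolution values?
Convolve image row [243, 229, 182, 116, 232, 219, 237] with kernel [1, 4, 6, 4, 1]: y[0] = 243×1 = 243; y[1] = 243×4 + 229×1 = 1201; y[2] = 243×6 + 229×4 + 182×1 = 2556; y[3] = 243×4 + 229×6 + 182×4 + 116×1 = 3190; y[4] = 243×1 + 229×4 + 182×6 + 116×4 + 232×1 = 2947; y[5] = 229×1 + 182×4 + 116×6 + 232×4 + 219×1 = 2800; y[6] = 182×1 + 116×4 + 232×6 + 219×4 + 237×1 = 3151; y[7] = 116×1 + 232×4 + 219×6 + 237×4 = 3306; y[8] = 232×1 + 219×4 + 237×6 = 2530; y[9] = 219×1 + 237×4 = 1167; y[10] = 237×1 = 237 → [243, 1201, 2556, 3190, 2947, 2800, 3151, 3306, 2530, 1167, 237]. Normalization factor = sum(kernel) = 16.

[243, 1201, 2556, 3190, 2947, 2800, 3151, 3306, 2530, 1167, 237]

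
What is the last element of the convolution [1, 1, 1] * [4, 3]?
Use y[k] = Σ_i a[i]·b[k-i] at k=3. y[3] = 1×3 = 3

3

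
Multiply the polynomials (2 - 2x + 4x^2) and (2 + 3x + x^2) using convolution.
Ascending coefficients: a = [2, -2, 4], b = [2, 3, 1]. c[0] = 2×2 = 4; c[1] = 2×3 + -2×2 = 2; c[2] = 2×1 + -2×3 + 4×2 = 4; c[3] = -2×1 + 4×3 = 10; c[4] = 4×1 = 4. Result coefficients: [4, 2, 4, 10, 4] → 4 + 2x + 4x^2 + 10x^3 + 4x^4

4 + 2x + 4x^2 + 10x^3 + 4x^4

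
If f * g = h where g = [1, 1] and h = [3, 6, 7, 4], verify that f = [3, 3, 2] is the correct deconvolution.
Forward-compute [3, 3, 2] * [1, 1]: h[0] = 3×1 = 3; h[1] = 3×1 + 3×1 = 6; h[2] = 3×1 + 2×1 = 5; h[3] = 2×1 = 2 → [3, 6, 5, 2]. Does not match given h = [3, 6, 7, 4].

Not verified. [3, 3, 2] * [1, 1] = [3, 6, 5, 2], which differs from [3, 6, 7, 4] at index 2.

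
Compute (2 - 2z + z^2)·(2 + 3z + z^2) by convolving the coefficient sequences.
Ascending coefficients: a = [2, -2, 1], b = [2, 3, 1]. c[0] = 2×2 = 4; c[1] = 2×3 + -2×2 = 2; c[2] = 2×1 + -2×3 + 1×2 = -2; c[3] = -2×1 + 1×3 = 1; c[4] = 1×1 = 1. Result coefficients: [4, 2, -2, 1, 1] → 4 + 2z - 2z^2 + z^3 + z^4

4 + 2z - 2z^2 + z^3 + z^4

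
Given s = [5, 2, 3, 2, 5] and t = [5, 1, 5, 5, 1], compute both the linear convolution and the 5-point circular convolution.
Linear: y_lin[0] = 5×5 = 25; y_lin[1] = 5×1 + 2×5 = 15; y_lin[2] = 5×5 + 2×1 + 3×5 = 42; y_lin[3] = 5×5 + 2×5 + 3×1 + 2×5 = 48; y_lin[4] = 5×1 + 2×5 + 3×5 + 2×1 + 5×5 = 57; y_lin[5] = 2×1 + 3×5 + 2×5 + 5×1 = 32; y_lin[6] = 3×1 + 2×5 + 5×5 = 38; y_lin[7] = 2×1 + 5×5 = 27; y_lin[8] = 5×1 = 5 → [25, 15, 42, 48, 57, 32, 38, 27, 5]. Circular (length 5): y[0] = 5×5 + 2×1 + 3×5 + 2×5 + 5×1 = 57; y[1] = 5×1 + 2×5 + 3×1 + 2×5 + 5×5 = 53; y[2] = 5×5 + 2×1 + 3×5 + 2×1 + 5×5 = 69; y[3] = 5×5 + 2×5 + 3×1 + 2×5 + 5×1 = 53; y[4] = 5×1 + 2×5 + 3×5 + 2×1 + 5×5 = 57 → [57, 53, 69, 53, 57]

Linear: [25, 15, 42, 48, 57, 32, 38, 27, 5], Circular: [57, 53, 69, 53, 57]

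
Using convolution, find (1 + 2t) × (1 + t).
Ascending coefficients: a = [1, 2], b = [1, 1]. c[0] = 1×1 = 1; c[1] = 1×1 + 2×1 = 3; c[2] = 2×1 = 2. Result coefficients: [1, 3, 2] → 1 + 3t + 2t^2

1 + 3t + 2t^2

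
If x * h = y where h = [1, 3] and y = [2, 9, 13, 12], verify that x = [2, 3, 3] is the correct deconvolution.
Forward-compute [2, 3, 3] * [1, 3]: y[0] = 2×1 = 2; y[1] = 2×3 + 3×1 = 9; y[2] = 3×3 + 3×1 = 12; y[3] = 3×3 = 9 → [2, 9, 12, 9]. Does not match given y = [2, 9, 13, 12].

Not verified. [2, 3, 3] * [1, 3] = [2, 9, 12, 9], which differs from [2, 9, 13, 12] at index 2.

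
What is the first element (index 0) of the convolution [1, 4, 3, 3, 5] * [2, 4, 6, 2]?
Use y[k] = Σ_i a[i]·b[k-i] at k=0. y[0] = 1×2 = 2

2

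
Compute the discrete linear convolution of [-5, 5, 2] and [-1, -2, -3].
y[0] = -5×-1 = 5; y[1] = -5×-2 + 5×-1 = 5; y[2] = -5×-3 + 5×-2 + 2×-1 = 3; y[3] = 5×-3 + 2×-2 = -19; y[4] = 2×-3 = -6

[5, 5, 3, -19, -6]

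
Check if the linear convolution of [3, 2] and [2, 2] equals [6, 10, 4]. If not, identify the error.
Recompute linear convolution of [3, 2] and [2, 2]: y[0] = 3×2 = 6; y[1] = 3×2 + 2×2 = 10; y[2] = 2×2 = 4 → [6, 10, 4]. Given [6, 10, 4] matches, so answer: Yes

Yes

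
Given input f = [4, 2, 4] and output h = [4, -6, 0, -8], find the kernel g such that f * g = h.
Output length 4 = len(f) + len(g) - 1 ⇒ len(g) = 2. Solve g forward using g[k] = (h[k] - Σ_{i≥1} f[i]·g[k-i]) / f[0]: g[0] = h[0] / f[0] = 4 / 4 = 1; g[1] = (h[1] - 2×1) / f[0] = (-6 - 2×1) / 4 = -2. So g = [1, -2]. Forward-check [4, 2, 4] * [1, -2]: h[0] = 4×1 = 4; h[1] = 4×-2 + 2×1 = -6; h[2] = 2×-2 + 4×1 = 0; h[3] = 4×-2 = -8 → [4, -6, 0, -8] ✓

[1, -2]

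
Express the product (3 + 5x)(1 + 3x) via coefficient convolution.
Ascending coefficients: a = [3, 5], b = [1, 3]. c[0] = 3×1 = 3; c[1] = 3×3 + 5×1 = 14; c[2] = 5×3 = 15. Result coefficients: [3, 14, 15] → 3 + 14x + 15x^2

3 + 14x + 15x^2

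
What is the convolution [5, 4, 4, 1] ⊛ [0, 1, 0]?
y[0] = 5×0 = 0; y[1] = 5×1 + 4×0 = 5; y[2] = 5×0 + 4×1 + 4×0 = 4; y[3] = 4×0 + 4×1 + 1×0 = 4; y[4] = 4×0 + 1×1 = 1; y[5] = 1×0 = 0

[0, 5, 4, 4, 1, 0]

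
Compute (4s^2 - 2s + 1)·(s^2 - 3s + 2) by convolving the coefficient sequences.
Ascending coefficients: a = [1, -2, 4], b = [2, -3, 1]. c[0] = 1×2 = 2; c[1] = 1×-3 + -2×2 = -7; c[2] = 1×1 + -2×-3 + 4×2 = 15; c[3] = -2×1 + 4×-3 = -14; c[4] = 4×1 = 4. Result coefficients: [2, -7, 15, -14, 4] → 4s^4 - 14s^3 + 15s^2 - 7s + 2

4s^4 - 14s^3 + 15s^2 - 7s + 2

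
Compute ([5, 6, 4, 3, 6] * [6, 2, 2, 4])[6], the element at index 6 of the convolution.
Use y[k] = Σ_i a[i]·b[k-i] at k=6. y[6] = 3×4 + 6×2 = 24

24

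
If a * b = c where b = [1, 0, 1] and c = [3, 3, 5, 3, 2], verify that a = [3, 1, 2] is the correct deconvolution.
Forward-compute [3, 1, 2] * [1, 0, 1]: c[0] = 3×1 = 3; c[1] = 3×0 + 1×1 = 1; c[2] = 3×1 + 1×0 + 2×1 = 5; c[3] = 1×1 + 2×0 = 1; c[4] = 2×1 = 2 → [3, 1, 5, 1, 2]. Does not match given c = [3, 3, 5, 3, 2].

Not verified. [3, 1, 2] * [1, 0, 1] = [3, 1, 5, 1, 2], which differs from [3, 3, 5, 3, 2] at index 1.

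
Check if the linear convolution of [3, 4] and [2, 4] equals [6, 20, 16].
Recompute linear convolution of [3, 4] and [2, 4]: y[0] = 3×2 = 6; y[1] = 3×4 + 4×2 = 20; y[2] = 4×4 = 16 → [6, 20, 16]. Given [6, 20, 16] matches, so answer: Yes

Yes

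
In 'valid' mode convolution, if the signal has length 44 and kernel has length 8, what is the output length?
'Valid' mode counts only positions where the kernel fully overlaps the signal: m - n + 1 = 44 - 8 + 1 = 37

37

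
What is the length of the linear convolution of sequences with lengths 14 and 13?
Linear/full convolution length: m + n - 1 = 14 + 13 - 1 = 26

26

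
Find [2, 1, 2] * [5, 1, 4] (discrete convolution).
y[0] = 2×5 = 10; y[1] = 2×1 + 1×5 = 7; y[2] = 2×4 + 1×1 + 2×5 = 19; y[3] = 1×4 + 2×1 = 6; y[4] = 2×4 = 8

[10, 7, 19, 6, 8]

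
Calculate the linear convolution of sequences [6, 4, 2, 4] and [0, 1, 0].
y[0] = 6×0 = 0; y[1] = 6×1 + 4×0 = 6; y[2] = 6×0 + 4×1 + 2×0 = 4; y[3] = 4×0 + 2×1 + 4×0 = 2; y[4] = 2×0 + 4×1 = 4; y[5] = 4×0 = 0

[0, 6, 4, 2, 4, 0]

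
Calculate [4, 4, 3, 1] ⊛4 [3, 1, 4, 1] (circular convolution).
Use y[k] = Σ_j x[j]·h[(k-j) mod 4]. y[0] = 4×3 + 4×1 + 3×4 + 1×1 = 29; y[1] = 4×1 + 4×3 + 3×1 + 1×4 = 23; y[2] = 4×4 + 4×1 + 3×3 + 1×1 = 30; y[3] = 4×1 + 4×4 + 3×1 + 1×3 = 26. Result: [29, 23, 30, 26]

[29, 23, 30, 26]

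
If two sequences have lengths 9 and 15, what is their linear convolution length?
Linear/full convolution length: m + n - 1 = 9 + 15 - 1 = 23

23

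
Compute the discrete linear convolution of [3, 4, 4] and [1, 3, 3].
y[0] = 3×1 = 3; y[1] = 3×3 + 4×1 = 13; y[2] = 3×3 + 4×3 + 4×1 = 25; y[3] = 4×3 + 4×3 = 24; y[4] = 4×3 = 12

[3, 13, 25, 24, 12]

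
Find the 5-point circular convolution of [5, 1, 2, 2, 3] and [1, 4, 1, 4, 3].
Use y[k] = Σ_j x[j]·h[(k-j) mod 5]. y[0] = 5×1 + 1×3 + 2×4 + 2×1 + 3×4 = 30; y[1] = 5×4 + 1×1 + 2×3 + 2×4 + 3×1 = 38; y[2] = 5×1 + 1×4 + 2×1 + 2×3 + 3×4 = 29; y[3] = 5×4 + 1×1 + 2×4 + 2×1 + 3×3 = 40; y[4] = 5×3 + 1×4 + 2×1 + 2×4 + 3×1 = 32. Result: [30, 38, 29, 40, 32]

[30, 38, 29, 40, 32]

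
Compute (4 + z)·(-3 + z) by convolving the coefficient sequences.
Ascending coefficients: a = [4, 1], b = [-3, 1]. c[0] = 4×-3 = -12; c[1] = 4×1 + 1×-3 = 1; c[2] = 1×1 = 1. Result coefficients: [-12, 1, 1] → -12 + z + z^2

-12 + z + z^2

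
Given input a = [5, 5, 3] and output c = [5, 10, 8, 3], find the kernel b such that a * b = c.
Output length 4 = len(a) + len(b) - 1 ⇒ len(b) = 2. Solve b forward using b[k] = (c[k] - Σ_{i≥1} a[i]·b[k-i]) / a[0]: b[0] = c[0] / a[0] = 5 / 5 = 1; b[1] = (c[1] - 5×1) / a[0] = (10 - 5×1) / 5 = 1. So b = [1, 1]. Forward-check [5, 5, 3] * [1, 1]: c[0] = 5×1 = 5; c[1] = 5×1 + 5×1 = 10; c[2] = 5×1 + 3×1 = 8; c[3] = 3×1 = 3 → [5, 10, 8, 3] ✓

[1, 1]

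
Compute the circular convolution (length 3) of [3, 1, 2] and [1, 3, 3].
Use y[k] = Σ_j u[j]·v[(k-j) mod 3]. y[0] = 3×1 + 1×3 + 2×3 = 12; y[1] = 3×3 + 1×1 + 2×3 = 16; y[2] = 3×3 + 1×3 + 2×1 = 14. Result: [12, 16, 14]

[12, 16, 14]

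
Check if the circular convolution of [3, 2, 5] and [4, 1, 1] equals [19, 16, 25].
Recompute circular convolution of [3, 2, 5] and [4, 1, 1]: y[0] = 3×4 + 2×1 + 5×1 = 19; y[1] = 3×1 + 2×4 + 5×1 = 16; y[2] = 3×1 + 2×1 + 5×4 = 25 → [19, 16, 25]. Given [19, 16, 25] matches, so answer: Yes

Yes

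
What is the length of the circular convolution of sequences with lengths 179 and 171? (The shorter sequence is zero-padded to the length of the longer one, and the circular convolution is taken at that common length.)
Circular convolution (zero-padding the shorter input) has length max(m, n) = max(179, 171) = 179

179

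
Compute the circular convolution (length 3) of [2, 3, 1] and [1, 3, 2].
Use y[k] = Σ_j u[j]·v[(k-j) mod 3]. y[0] = 2×1 + 3×2 + 1×3 = 11; y[1] = 2×3 + 3×1 + 1×2 = 11; y[2] = 2×2 + 3×3 + 1×1 = 14. Result: [11, 11, 14]

[11, 11, 14]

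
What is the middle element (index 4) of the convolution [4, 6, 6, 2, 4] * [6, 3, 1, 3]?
Use y[k] = Σ_i a[i]·b[k-i] at k=4. y[4] = 6×3 + 6×1 + 2×3 + 4×6 = 54

54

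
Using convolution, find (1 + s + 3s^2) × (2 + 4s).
Ascending coefficients: a = [1, 1, 3], b = [2, 4]. c[0] = 1×2 = 2; c[1] = 1×4 + 1×2 = 6; c[2] = 1×4 + 3×2 = 10; c[3] = 3×4 = 12. Result coefficients: [2, 6, 10, 12] → 2 + 6s + 10s^2 + 12s^3

2 + 6s + 10s^2 + 12s^3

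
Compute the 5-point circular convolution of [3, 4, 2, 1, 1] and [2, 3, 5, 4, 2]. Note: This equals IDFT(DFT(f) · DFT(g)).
Either evaluate y[k] = Σ_j f[j]·g[(k-j) mod 5] directly, or use IDFT(DFT(f) · DFT(g)). y[0] = 3×2 + 4×2 + 2×4 + 1×5 + 1×3 = 30; y[1] = 3×3 + 4×2 + 2×2 + 1×4 + 1×5 = 30; y[2] = 3×5 + 4×3 + 2×2 + 1×2 + 1×4 = 37; y[3] = 3×4 + 4×5 + 2×3 + 1×2 + 1×2 = 42; y[4] = 3×2 + 4×4 + 2×5 + 1×3 + 1×2 = 37. Result: [30, 30, 37, 42, 37]

[30, 30, 37, 42, 37]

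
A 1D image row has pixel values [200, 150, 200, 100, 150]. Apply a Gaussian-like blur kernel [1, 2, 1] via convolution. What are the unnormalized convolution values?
Convolve image row [200, 150, 200, 100, 150] with kernel [1, 2, 1]: y[0] = 200×1 = 200; y[1] = 200×2 + 150×1 = 550; y[2] = 200×1 + 150×2 + 200×1 = 700; y[3] = 150×1 + 200×2 + 100×1 = 650; y[4] = 200×1 + 100×2 + 150×1 = 550; y[5] = 100×1 + 150×2 = 400; y[6] = 150×1 = 150 → [200, 550, 700, 650, 550, 400, 150]. Normalization factor = sum(kernel) = 4.

[200, 550, 700, 650, 550, 400, 150]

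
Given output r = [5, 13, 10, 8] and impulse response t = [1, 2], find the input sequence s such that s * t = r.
Deconvolve r=[5, 13, 10, 8] by t=[1, 2]. Since t[0]=1, solve forward: s[0] = r[0] / 1 = 5; s[1] = (r[1] - 5×2) / 1 = 3; s[2] = (r[2] - 3×2) / 1 = 4. So s = [5, 3, 4]. Check by forward convolution: r[0] = 5×1 = 5; r[1] = 5×2 + 3×1 = 13; r[2] = 3×2 + 4×1 = 10; r[3] = 4×2 = 8

[5, 3, 4]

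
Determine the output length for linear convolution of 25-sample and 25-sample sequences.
Linear/full convolution length: m + n - 1 = 25 + 25 - 1 = 49

49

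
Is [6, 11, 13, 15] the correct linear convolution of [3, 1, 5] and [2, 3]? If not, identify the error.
Recompute linear convolution of [3, 1, 5] and [2, 3]: y[0] = 3×2 = 6; y[1] = 3×3 + 1×2 = 11; y[2] = 1×3 + 5×2 = 13; y[3] = 5×3 = 15 → [6, 11, 13, 15]. Given [6, 11, 13, 15] matches, so answer: Yes

Yes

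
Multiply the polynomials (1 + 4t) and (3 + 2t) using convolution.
Ascending coefficients: a = [1, 4], b = [3, 2]. c[0] = 1×3 = 3; c[1] = 1×2 + 4×3 = 14; c[2] = 4×2 = 8. Result coefficients: [3, 14, 8] → 3 + 14t + 8t^2

3 + 14t + 8t^2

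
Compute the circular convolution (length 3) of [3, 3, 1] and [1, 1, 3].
Use y[k] = Σ_j s[j]·t[(k-j) mod 3]. y[0] = 3×1 + 3×3 + 1×1 = 13; y[1] = 3×1 + 3×1 + 1×3 = 9; y[2] = 3×3 + 3×1 + 1×1 = 13. Result: [13, 9, 13]

[13, 9, 13]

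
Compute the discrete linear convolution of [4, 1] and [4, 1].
y[0] = 4×4 = 16; y[1] = 4×1 + 1×4 = 8; y[2] = 1×1 = 1

[16, 8, 1]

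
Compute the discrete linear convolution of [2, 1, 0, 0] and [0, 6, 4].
y[0] = 2×0 = 0; y[1] = 2×6 + 1×0 = 12; y[2] = 2×4 + 1×6 + 0×0 = 14; y[3] = 1×4 + 0×6 + 0×0 = 4; y[4] = 0×4 + 0×6 = 0; y[5] = 0×4 = 0

[0, 12, 14, 4, 0, 0]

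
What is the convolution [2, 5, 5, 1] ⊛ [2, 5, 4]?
y[0] = 2×2 = 4; y[1] = 2×5 + 5×2 = 20; y[2] = 2×4 + 5×5 + 5×2 = 43; y[3] = 5×4 + 5×5 + 1×2 = 47; y[4] = 5×4 + 1×5 = 25; y[5] = 1×4 = 4

[4, 20, 43, 47, 25, 4]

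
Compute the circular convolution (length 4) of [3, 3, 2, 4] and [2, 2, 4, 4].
Use y[k] = Σ_j f[j]·g[(k-j) mod 4]. y[0] = 3×2 + 3×4 + 2×4 + 4×2 = 34; y[1] = 3×2 + 3×2 + 2×4 + 4×4 = 36; y[2] = 3×4 + 3×2 + 2×2 + 4×4 = 38; y[3] = 3×4 + 3×4 + 2×2 + 4×2 = 36. Result: [34, 36, 38, 36]

[34, 36, 38, 36]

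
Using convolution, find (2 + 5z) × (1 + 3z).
Ascending coefficients: a = [2, 5], b = [1, 3]. c[0] = 2×1 = 2; c[1] = 2×3 + 5×1 = 11; c[2] = 5×3 = 15. Result coefficients: [2, 11, 15] → 2 + 11z + 15z^2

2 + 11z + 15z^2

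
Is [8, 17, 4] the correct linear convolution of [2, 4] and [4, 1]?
Recompute linear convolution of [2, 4] and [4, 1]: y[0] = 2×4 = 8; y[1] = 2×1 + 4×4 = 18; y[2] = 4×1 = 4 → [8, 18, 4]. Compare to given [8, 17, 4]: they differ at index 1: given 17, correct 18, so answer: No

No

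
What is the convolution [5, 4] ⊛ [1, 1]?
y[0] = 5×1 = 5; y[1] = 5×1 + 4×1 = 9; y[2] = 4×1 = 4

[5, 9, 4]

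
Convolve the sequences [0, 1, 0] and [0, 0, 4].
y[0] = 0×0 = 0; y[1] = 0×0 + 1×0 = 0; y[2] = 0×4 + 1×0 + 0×0 = 0; y[3] = 1×4 + 0×0 = 4; y[4] = 0×4 = 0

[0, 0, 0, 4, 0]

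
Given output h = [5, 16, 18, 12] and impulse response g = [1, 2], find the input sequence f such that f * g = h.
Deconvolve h=[5, 16, 18, 12] by g=[1, 2]. Since g[0]=1, solve forward: f[0] = h[0] / 1 = 5; f[1] = (h[1] - 5×2) / 1 = 6; f[2] = (h[2] - 6×2) / 1 = 6. So f = [5, 6, 6]. Check by forward convolution: h[0] = 5×1 = 5; h[1] = 5×2 + 6×1 = 16; h[2] = 6×2 + 6×1 = 18; h[3] = 6×2 = 12

[5, 6, 6]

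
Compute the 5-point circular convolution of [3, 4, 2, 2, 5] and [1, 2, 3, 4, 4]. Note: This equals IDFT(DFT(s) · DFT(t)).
Either evaluate y[k] = Σ_j s[j]·t[(k-j) mod 5] directly, or use IDFT(DFT(s) · DFT(t)). y[0] = 3×1 + 4×4 + 2×4 + 2×3 + 5×2 = 43; y[1] = 3×2 + 4×1 + 2×4 + 2×4 + 5×3 = 41; y[2] = 3×3 + 4×2 + 2×1 + 2×4 + 5×4 = 47; y[3] = 3×4 + 4×3 + 2×2 + 2×1 + 5×4 = 50; y[4] = 3×4 + 4×4 + 2×3 + 2×2 + 5×1 = 43. Result: [43, 41, 47, 50, 43]

[43, 41, 47, 50, 43]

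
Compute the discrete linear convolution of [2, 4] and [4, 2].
y[0] = 2×4 = 8; y[1] = 2×2 + 4×4 = 20; y[2] = 4×2 = 8

[8, 20, 8]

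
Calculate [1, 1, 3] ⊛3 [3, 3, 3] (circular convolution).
Use y[k] = Σ_j x[j]·h[(k-j) mod 3]. y[0] = 1×3 + 1×3 + 3×3 = 15; y[1] = 1×3 + 1×3 + 3×3 = 15; y[2] = 1×3 + 1×3 + 3×3 = 15. Result: [15, 15, 15]

[15, 15, 15]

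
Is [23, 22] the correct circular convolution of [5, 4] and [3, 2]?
Recompute circular convolution of [5, 4] and [3, 2]: y[0] = 5×3 + 4×2 = 23; y[1] = 5×2 + 4×3 = 22 → [23, 22]. Given [23, 22] matches, so answer: Yes

Yes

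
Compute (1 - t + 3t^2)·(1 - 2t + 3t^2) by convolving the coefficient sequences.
Ascending coefficients: a = [1, -1, 3], b = [1, -2, 3]. c[0] = 1×1 = 1; c[1] = 1×-2 + -1×1 = -3; c[2] = 1×3 + -1×-2 + 3×1 = 8; c[3] = -1×3 + 3×-2 = -9; c[4] = 3×3 = 9. Result coefficients: [1, -3, 8, -9, 9] → 1 - 3t + 8t^2 - 9t^3 + 9t^4

1 - 3t + 8t^2 - 9t^3 + 9t^4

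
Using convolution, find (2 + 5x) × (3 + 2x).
Ascending coefficients: a = [2, 5], b = [3, 2]. c[0] = 2×3 = 6; c[1] = 2×2 + 5×3 = 19; c[2] = 5×2 = 10. Result coefficients: [6, 19, 10] → 6 + 19x + 10x^2

6 + 19x + 10x^2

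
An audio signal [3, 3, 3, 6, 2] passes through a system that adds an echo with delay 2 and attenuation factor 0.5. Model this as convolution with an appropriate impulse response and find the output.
Direct-path + delayed-attenuated-path model → impulse response h = [1, 0, 0.5] (1 at lag 0, 0.5 at lag 2). Output y[n] = x[n] + 0.5·x[n - 2] (with x[n] = 0 outside 0..4): y[0] = 3 + 0.5×0 = 3; y[1] = 3 + 0.5×0 = 3; y[2] = 3 + 0.5×3 = 4.5; y[3] = 6 + 0.5×3 = 7.5; y[4] = 2 + 0.5×3 = 3.5; y[5] = 0 + 0.5×6 = 3.0; y[6] = 0 + 0.5×2 = 1.0. So y = [3, 3, 4.5, 7.5, 3.5, 3.0, 1.0]

[3, 3, 4.5, 7.5, 3.5, 3.0, 1.0]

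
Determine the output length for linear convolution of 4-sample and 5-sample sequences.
Linear/full convolution length: m + n - 1 = 4 + 5 - 1 = 8

8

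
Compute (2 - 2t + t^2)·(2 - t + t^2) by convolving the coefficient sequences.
Ascending coefficients: a = [2, -2, 1], b = [2, -1, 1]. c[0] = 2×2 = 4; c[1] = 2×-1 + -2×2 = -6; c[2] = 2×1 + -2×-1 + 1×2 = 6; c[3] = -2×1 + 1×-1 = -3; c[4] = 1×1 = 1. Result coefficients: [4, -6, 6, -3, 1] → 4 - 6t + 6t^2 - 3t^3 + t^4

4 - 6t + 6t^2 - 3t^3 + t^4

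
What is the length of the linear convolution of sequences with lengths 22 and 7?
Linear/full convolution length: m + n - 1 = 22 + 7 - 1 = 28

28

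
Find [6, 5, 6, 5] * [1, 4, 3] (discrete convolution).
y[0] = 6×1 = 6; y[1] = 6×4 + 5×1 = 29; y[2] = 6×3 + 5×4 + 6×1 = 44; y[3] = 5×3 + 6×4 + 5×1 = 44; y[4] = 6×3 + 5×4 = 38; y[5] = 5×3 = 15

[6, 29, 44, 44, 38, 15]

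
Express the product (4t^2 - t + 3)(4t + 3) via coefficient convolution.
Ascending coefficients: a = [3, -1, 4], b = [3, 4]. c[0] = 3×3 = 9; c[1] = 3×4 + -1×3 = 9; c[2] = -1×4 + 4×3 = 8; c[3] = 4×4 = 16. Result coefficients: [9, 9, 8, 16] → 16t^3 + 8t^2 + 9t + 9

16t^3 + 8t^2 + 9t + 9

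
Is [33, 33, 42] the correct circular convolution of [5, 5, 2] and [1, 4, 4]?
Recompute circular convolution of [5, 5, 2] and [1, 4, 4]: y[0] = 5×1 + 5×4 + 2×4 = 33; y[1] = 5×4 + 5×1 + 2×4 = 33; y[2] = 5×4 + 5×4 + 2×1 = 42 → [33, 33, 42]. Given [33, 33, 42] matches, so answer: Yes

Yes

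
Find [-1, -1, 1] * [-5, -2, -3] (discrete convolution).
y[0] = -1×-5 = 5; y[1] = -1×-2 + -1×-5 = 7; y[2] = -1×-3 + -1×-2 + 1×-5 = 0; y[3] = -1×-3 + 1×-2 = 1; y[4] = 1×-3 = -3

[5, 7, 0, 1, -3]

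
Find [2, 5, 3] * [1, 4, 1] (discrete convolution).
y[0] = 2×1 = 2; y[1] = 2×4 + 5×1 = 13; y[2] = 2×1 + 5×4 + 3×1 = 25; y[3] = 5×1 + 3×4 = 17; y[4] = 3×1 = 3

[2, 13, 25, 17, 3]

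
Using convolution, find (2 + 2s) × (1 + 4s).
Ascending coefficients: a = [2, 2], b = [1, 4]. c[0] = 2×1 = 2; c[1] = 2×4 + 2×1 = 10; c[2] = 2×4 = 8. Result coefficients: [2, 10, 8] → 2 + 10s + 8s^2

2 + 10s + 8s^2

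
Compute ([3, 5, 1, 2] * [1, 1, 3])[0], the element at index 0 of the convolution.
Use y[k] = Σ_i a[i]·b[k-i] at k=0. y[0] = 3×1 = 3

3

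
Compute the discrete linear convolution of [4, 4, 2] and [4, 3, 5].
y[0] = 4×4 = 16; y[1] = 4×3 + 4×4 = 28; y[2] = 4×5 + 4×3 + 2×4 = 40; y[3] = 4×5 + 2×3 = 26; y[4] = 2×5 = 10

[16, 28, 40, 26, 10]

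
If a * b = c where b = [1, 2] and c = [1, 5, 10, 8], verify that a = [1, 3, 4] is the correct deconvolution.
Forward-compute [1, 3, 4] * [1, 2]: c[0] = 1×1 = 1; c[1] = 1×2 + 3×1 = 5; c[2] = 3×2 + 4×1 = 10; c[3] = 4×2 = 8 → [1, 5, 10, 8]. Matches given c = [1, 5, 10, 8], so verified.

Verified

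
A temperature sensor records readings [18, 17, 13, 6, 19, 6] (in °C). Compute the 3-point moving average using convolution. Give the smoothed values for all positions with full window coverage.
3-point moving average kernel = [1, 1, 1]. Apply in 'valid' mode (full window coverage): avg[0] = (18 + 17 + 13) / 3 = 16.0; avg[1] = (17 + 13 + 6) / 3 = 12.0; avg[2] = (13 + 6 + 19) / 3 = 12.67; avg[3] = (6 + 19 + 6) / 3 = 10.33. Smoothed values: [16.0, 12.0, 12.67, 10.33]

[16.0, 12.0, 12.67, 10.33]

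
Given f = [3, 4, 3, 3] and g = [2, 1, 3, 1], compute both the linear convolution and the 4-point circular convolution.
Linear: y_lin[0] = 3×2 = 6; y_lin[1] = 3×1 + 4×2 = 11; y_lin[2] = 3×3 + 4×1 + 3×2 = 19; y_lin[3] = 3×1 + 4×3 + 3×1 + 3×2 = 24; y_lin[4] = 4×1 + 3×3 + 3×1 = 16; y_lin[5] = 3×1 + 3×3 = 12; y_lin[6] = 3×1 = 3 → [6, 11, 19, 24, 16, 12, 3]. Circular (length 4): y[0] = 3×2 + 4×1 + 3×3 + 3×1 = 22; y[1] = 3×1 + 4×2 + 3×1 + 3×3 = 23; y[2] = 3×3 + 4×1 + 3×2 + 3×1 = 22; y[3] = 3×1 + 4×3 + 3×1 + 3×2 = 24 → [22, 23, 22, 24]

Linear: [6, 11, 19, 24, 16, 12, 3], Circular: [22, 23, 22, 24]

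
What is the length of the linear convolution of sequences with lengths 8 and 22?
Linear/full convolution length: m + n - 1 = 8 + 22 - 1 = 29

29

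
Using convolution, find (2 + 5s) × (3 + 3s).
Ascending coefficients: a = [2, 5], b = [3, 3]. c[0] = 2×3 = 6; c[1] = 2×3 + 5×3 = 21; c[2] = 5×3 = 15. Result coefficients: [6, 21, 15] → 6 + 21s + 15s^2

6 + 21s + 15s^2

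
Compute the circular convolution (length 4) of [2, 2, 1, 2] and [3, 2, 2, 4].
Use y[k] = Σ_j f[j]·g[(k-j) mod 4]. y[0] = 2×3 + 2×4 + 1×2 + 2×2 = 20; y[1] = 2×2 + 2×3 + 1×4 + 2×2 = 18; y[2] = 2×2 + 2×2 + 1×3 + 2×4 = 19; y[3] = 2×4 + 2×2 + 1×2 + 2×3 = 20. Result: [20, 18, 19, 20]

[20, 18, 19, 20]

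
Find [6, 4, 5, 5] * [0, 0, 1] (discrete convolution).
y[0] = 6×0 = 0; y[1] = 6×0 + 4×0 = 0; y[2] = 6×1 + 4×0 + 5×0 = 6; y[3] = 4×1 + 5×0 + 5×0 = 4; y[4] = 5×1 + 5×0 = 5; y[5] = 5×1 = 5

[0, 0, 6, 4, 5, 5]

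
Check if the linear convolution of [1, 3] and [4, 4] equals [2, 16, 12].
Recompute linear convolution of [1, 3] and [4, 4]: y[0] = 1×4 = 4; y[1] = 1×4 + 3×4 = 16; y[2] = 3×4 = 12 → [4, 16, 12]. Compare to given [2, 16, 12]: they differ at index 0: given 2, correct 4, so answer: No

No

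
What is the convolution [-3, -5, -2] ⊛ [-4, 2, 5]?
y[0] = -3×-4 = 12; y[1] = -3×2 + -5×-4 = 14; y[2] = -3×5 + -5×2 + -2×-4 = -17; y[3] = -5×5 + -2×2 = -29; y[4] = -2×5 = -10

[12, 14, -17, -29, -10]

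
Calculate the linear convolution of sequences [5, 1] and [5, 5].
y[0] = 5×5 = 25; y[1] = 5×5 + 1×5 = 30; y[2] = 1×5 = 5

[25, 30, 5]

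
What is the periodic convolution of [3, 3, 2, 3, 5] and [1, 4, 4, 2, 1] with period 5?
Use y[k] = Σ_j a[j]·b[(k-j) mod 5]. y[0] = 3×1 + 3×1 + 2×2 + 3×4 + 5×4 = 42; y[1] = 3×4 + 3×1 + 2×1 + 3×2 + 5×4 = 43; y[2] = 3×4 + 3×4 + 2×1 + 3×1 + 5×2 = 39; y[3] = 3×2 + 3×4 + 2×4 + 3×1 + 5×1 = 34; y[4] = 3×1 + 3×2 + 2×4 + 3×4 + 5×1 = 34. Result: [42, 43, 39, 34, 34]

[42, 43, 39, 34, 34]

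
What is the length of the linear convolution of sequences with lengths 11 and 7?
Linear/full convolution length: m + n - 1 = 11 + 7 - 1 = 17

17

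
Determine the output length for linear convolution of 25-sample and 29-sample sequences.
Linear/full convolution length: m + n - 1 = 25 + 29 - 1 = 53

53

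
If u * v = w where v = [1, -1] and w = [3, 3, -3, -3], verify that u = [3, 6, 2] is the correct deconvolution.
Forward-compute [3, 6, 2] * [1, -1]: w[0] = 3×1 = 3; w[1] = 3×-1 + 6×1 = 3; w[2] = 6×-1 + 2×1 = -4; w[3] = 2×-1 = -2 → [3, 3, -4, -2]. Does not match given w = [3, 3, -3, -3].

Not verified. [3, 6, 2] * [1, -1] = [3, 3, -4, -2], which differs from [3, 3, -3, -3] at index 2.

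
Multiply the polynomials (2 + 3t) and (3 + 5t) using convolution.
Ascending coefficients: a = [2, 3], b = [3, 5]. c[0] = 2×3 = 6; c[1] = 2×5 + 3×3 = 19; c[2] = 3×5 = 15. Result coefficients: [6, 19, 15] → 6 + 19t + 15t^2

6 + 19t + 15t^2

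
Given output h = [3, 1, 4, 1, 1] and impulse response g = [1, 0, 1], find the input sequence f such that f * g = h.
Deconvolve h=[3, 1, 4, 1, 1] by g=[1, 0, 1]. Since g[0]=1, solve forward: f[0] = h[0] / 1 = 3; f[1] = (h[1] - 3×0) / 1 = 1; f[2] = (h[2] - 1×0 - 3×1) / 1 = 1. So f = [3, 1, 1]. Check by forward convolution: h[0] = 3×1 = 3; h[1] = 3×0 + 1×1 = 1; h[2] = 3×1 + 1×0 + 1×1 = 4; h[3] = 1×1 + 1×0 = 1; h[4] = 1×1 = 1

[3, 1, 1]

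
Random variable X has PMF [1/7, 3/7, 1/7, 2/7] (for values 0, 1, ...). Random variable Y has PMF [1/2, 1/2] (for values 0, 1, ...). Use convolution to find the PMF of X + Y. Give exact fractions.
P(X+Y=k) = Σ_i P(X=i)·P(Y=k-i) — a convolution of [1/7, 3/7, 1/7, 2/7] and [1/2, 1/2]. P(X+Y=0) = (1/7)×(1/2) = 1/14; P(X+Y=1) = (1/7)×(1/2) + (3/7)×(1/2) = 1/14 + 3/14 = 2/7; P(X+Y=2) = (3/7)×(1/2) + (1/7)×(1/2) = 3/14 + 1/14 = 2/7; P(X+Y=3) = (1/7)×(1/2) + (2/7)×(1/2) = 1/14 + 1/7 = 3/14; P(X+Y=4) = (2/7)×(1/2) = 1/7. PMF: [1/14, 2/7, 2/7, 3/14, 1/7] (sums to 1 ✓)

[1/14, 2/7, 2/7, 3/14, 1/7]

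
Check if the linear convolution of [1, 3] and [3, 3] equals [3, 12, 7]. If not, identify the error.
Recompute linear convolution of [1, 3] and [3, 3]: y[0] = 1×3 = 3; y[1] = 1×3 + 3×3 = 12; y[2] = 3×3 = 9 → [3, 12, 9]. Compare to given [3, 12, 7]: they differ at index 2: given 7, correct 9, so answer: No

No. Error at index 2: given 7, correct 9.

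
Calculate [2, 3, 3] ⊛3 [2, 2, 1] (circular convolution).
Use y[k] = Σ_j f[j]·g[(k-j) mod 3]. y[0] = 2×2 + 3×1 + 3×2 = 13; y[1] = 2×2 + 3×2 + 3×1 = 13; y[2] = 2×1 + 3×2 + 3×2 = 14. Result: [13, 13, 14]

[13, 13, 14]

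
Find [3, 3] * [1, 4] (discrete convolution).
y[0] = 3×1 = 3; y[1] = 3×4 + 3×1 = 15; y[2] = 3×4 = 12

[3, 15, 12]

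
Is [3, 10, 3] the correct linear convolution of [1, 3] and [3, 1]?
Recompute linear convolution of [1, 3] and [3, 1]: y[0] = 1×3 = 3; y[1] = 1×1 + 3×3 = 10; y[2] = 3×1 = 3 → [3, 10, 3]. Given [3, 10, 3] matches, so answer: Yes

Yes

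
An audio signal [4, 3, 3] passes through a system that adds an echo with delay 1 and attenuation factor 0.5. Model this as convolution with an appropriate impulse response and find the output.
Direct-path + delayed-attenuated-path model → impulse response h = [1, 0.5] (1 at lag 0, 0.5 at lag 1). Output y[n] = x[n] + 0.5·x[n - 1] (with x[n] = 0 outside 0..2): y[0] = 4 + 0.5×0 = 4; y[1] = 3 + 0.5×4 = 5.0; y[2] = 3 + 0.5×3 = 4.5; y[3] = 0 + 0.5×3 = 1.5. So y = [4, 5.0, 4.5, 1.5]

[4, 5.0, 4.5, 1.5]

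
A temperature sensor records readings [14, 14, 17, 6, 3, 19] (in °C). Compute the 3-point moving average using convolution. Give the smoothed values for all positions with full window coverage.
3-point moving average kernel = [1, 1, 1]. Apply in 'valid' mode (full window coverage): avg[0] = (14 + 14 + 17) / 3 = 15.0; avg[1] = (14 + 17 + 6) / 3 = 12.33; avg[2] = (17 + 6 + 3) / 3 = 8.67; avg[3] = (6 + 3 + 19) / 3 = 9.33. Smoothed values: [15.0, 12.33, 8.67, 9.33]

[15.0, 12.33, 8.67, 9.33]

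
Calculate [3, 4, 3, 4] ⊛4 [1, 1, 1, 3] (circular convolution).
Use y[k] = Σ_j s[j]·t[(k-j) mod 4]. y[0] = 3×1 + 4×3 + 3×1 + 4×1 = 22; y[1] = 3×1 + 4×1 + 3×3 + 4×1 = 20; y[2] = 3×1 + 4×1 + 3×1 + 4×3 = 22; y[3] = 3×3 + 4×1 + 3×1 + 4×1 = 20. Result: [22, 20, 22, 20]

[22, 20, 22, 20]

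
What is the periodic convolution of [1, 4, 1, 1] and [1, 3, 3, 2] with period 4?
Use y[k] = Σ_j u[j]·v[(k-j) mod 4]. y[0] = 1×1 + 4×2 + 1×3 + 1×3 = 15; y[1] = 1×3 + 4×1 + 1×2 + 1×3 = 12; y[2] = 1×3 + 4×3 + 1×1 + 1×2 = 18; y[3] = 1×2 + 4×3 + 1×3 + 1×1 = 18. Result: [15, 12, 18, 18]

[15, 12, 18, 18]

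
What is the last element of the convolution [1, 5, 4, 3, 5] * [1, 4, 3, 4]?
Use y[k] = Σ_i a[i]·b[k-i] at k=7. y[7] = 5×4 = 20

20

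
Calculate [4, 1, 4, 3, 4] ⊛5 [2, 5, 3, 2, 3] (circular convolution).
Use y[k] = Σ_j f[j]·g[(k-j) mod 5]. y[0] = 4×2 + 1×3 + 4×2 + 3×3 + 4×5 = 48; y[1] = 4×5 + 1×2 + 4×3 + 3×2 + 4×3 = 52; y[2] = 4×3 + 1×5 + 4×2 + 3×3 + 4×2 = 42; y[3] = 4×2 + 1×3 + 4×5 + 3×2 + 4×3 = 49; y[4] = 4×3 + 1×2 + 4×3 + 3×5 + 4×2 = 49. Result: [48, 52, 42, 49, 49]

[48, 52, 42, 49, 49]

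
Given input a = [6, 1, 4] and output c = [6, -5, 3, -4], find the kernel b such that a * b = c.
Output length 4 = len(a) + len(b) - 1 ⇒ len(b) = 2. Solve b forward using b[k] = (c[k] - Σ_{i≥1} a[i]·b[k-i]) / a[0]: b[0] = c[0] / a[0] = 6 / 6 = 1; b[1] = (c[1] - 1×1) / a[0] = (-5 - 1×1) / 6 = -1. So b = [1, -1]. Forward-check [6, 1, 4] * [1, -1]: c[0] = 6×1 = 6; c[1] = 6×-1 + 1×1 = -5; c[2] = 1×-1 + 4×1 = 3; c[3] = 4×-1 = -4 → [6, -5, 3, -4] ✓

[1, -1]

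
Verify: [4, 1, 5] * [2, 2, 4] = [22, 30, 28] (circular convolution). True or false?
Recompute circular convolution of [4, 1, 5] and [2, 2, 4]: y[0] = 4×2 + 1×4 + 5×2 = 22; y[1] = 4×2 + 1×2 + 5×4 = 30; y[2] = 4×4 + 1×2 + 5×2 = 28 → [22, 30, 28]. Given [22, 30, 28] matches, so answer: Yes

Yes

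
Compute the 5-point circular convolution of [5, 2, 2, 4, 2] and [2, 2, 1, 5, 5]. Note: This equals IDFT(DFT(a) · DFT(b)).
Either evaluate y[k] = Σ_j a[j]·b[(k-j) mod 5] directly, or use IDFT(DFT(a) · DFT(b)). y[0] = 5×2 + 2×5 + 2×5 + 4×1 + 2×2 = 38; y[1] = 5×2 + 2×2 + 2×5 + 4×5 + 2×1 = 46; y[2] = 5×1 + 2×2 + 2×2 + 4×5 + 2×5 = 43; y[3] = 5×5 + 2×1 + 2×2 + 4×2 + 2×5 = 49; y[4] = 5×5 + 2×5 + 2×1 + 4×2 + 2×2 = 49. Result: [38, 46, 43, 49, 49]

[38, 46, 43, 49, 49]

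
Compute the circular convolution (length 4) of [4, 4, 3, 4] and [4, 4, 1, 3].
Use y[k] = Σ_j u[j]·v[(k-j) mod 4]. y[0] = 4×4 + 4×3 + 3×1 + 4×4 = 47; y[1] = 4×4 + 4×4 + 3×3 + 4×1 = 45; y[2] = 4×1 + 4×4 + 3×4 + 4×3 = 44; y[3] = 4×3 + 4×1 + 3×4 + 4×4 = 44. Result: [47, 45, 44, 44]

[47, 45, 44, 44]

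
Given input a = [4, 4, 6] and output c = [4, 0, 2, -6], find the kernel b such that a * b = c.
Output length 4 = len(a) + len(b) - 1 ⇒ len(b) = 2. Solve b forward using b[k] = (c[k] - Σ_{i≥1} a[i]·b[k-i]) / a[0]: b[0] = c[0] / a[0] = 4 / 4 = 1; b[1] = (c[1] - 4×1) / a[0] = (0 - 4×1) / 4 = -1. So b = [1, -1]. Forward-check [4, 4, 6] * [1, -1]: c[0] = 4×1 = 4; c[1] = 4×-1 + 4×1 = 0; c[2] = 4×-1 + 6×1 = 2; c[3] = 6×-1 = -6 → [4, 0, 2, -6] ✓

[1, -1]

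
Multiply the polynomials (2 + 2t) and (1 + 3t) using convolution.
Ascending coefficients: a = [2, 2], b = [1, 3]. c[0] = 2×1 = 2; c[1] = 2×3 + 2×1 = 8; c[2] = 2×3 = 6. Result coefficients: [2, 8, 6] → 2 + 8t + 6t^2

2 + 8t + 6t^2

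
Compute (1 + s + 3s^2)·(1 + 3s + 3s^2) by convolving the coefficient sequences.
Ascending coefficients: a = [1, 1, 3], b = [1, 3, 3]. c[0] = 1×1 = 1; c[1] = 1×3 + 1×1 = 4; c[2] = 1×3 + 1×3 + 3×1 = 9; c[3] = 1×3 + 3×3 = 12; c[4] = 3×3 = 9. Result coefficients: [1, 4, 9, 12, 9] → 1 + 4s + 9s^2 + 12s^3 + 9s^4

1 + 4s + 9s^2 + 12s^3 + 9s^4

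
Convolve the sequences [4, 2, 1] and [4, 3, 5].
y[0] = 4×4 = 16; y[1] = 4×3 + 2×4 = 20; y[2] = 4×5 + 2×3 + 1×4 = 30; y[3] = 2×5 + 1×3 = 13; y[4] = 1×5 = 5

[16, 20, 30, 13, 5]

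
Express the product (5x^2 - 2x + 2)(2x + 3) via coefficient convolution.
Ascending coefficients: a = [2, -2, 5], b = [3, 2]. c[0] = 2×3 = 6; c[1] = 2×2 + -2×3 = -2; c[2] = -2×2 + 5×3 = 11; c[3] = 5×2 = 10. Result coefficients: [6, -2, 11, 10] → 10x^3 + 11x^2 - 2x + 6

10x^3 + 11x^2 - 2x + 6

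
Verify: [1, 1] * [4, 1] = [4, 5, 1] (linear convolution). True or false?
Recompute linear convolution of [1, 1] and [4, 1]: y[0] = 1×4 = 4; y[1] = 1×1 + 1×4 = 5; y[2] = 1×1 = 1 → [4, 5, 1]. Given [4, 5, 1] matches, so answer: Yes

Yes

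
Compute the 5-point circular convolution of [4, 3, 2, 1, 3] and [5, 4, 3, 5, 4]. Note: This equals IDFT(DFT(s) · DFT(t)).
Either evaluate y[k] = Σ_j s[j]·t[(k-j) mod 5] directly, or use IDFT(DFT(s) · DFT(t)). y[0] = 4×5 + 3×4 + 2×5 + 1×3 + 3×4 = 57; y[1] = 4×4 + 3×5 + 2×4 + 1×5 + 3×3 = 53; y[2] = 4×3 + 3×4 + 2×5 + 1×4 + 3×5 = 53; y[3] = 4×5 + 3×3 + 2×4 + 1×5 + 3×4 = 54; y[4] = 4×4 + 3×5 + 2×3 + 1×4 + 3×5 = 56. Result: [57, 53, 53, 54, 56]

[57, 53, 53, 54, 56]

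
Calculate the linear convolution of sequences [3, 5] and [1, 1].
y[0] = 3×1 = 3; y[1] = 3×1 + 5×1 = 8; y[2] = 5×1 = 5

[3, 8, 5]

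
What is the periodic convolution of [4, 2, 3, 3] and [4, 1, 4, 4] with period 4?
Use y[k] = Σ_j x[j]·h[(k-j) mod 4]. y[0] = 4×4 + 2×4 + 3×4 + 3×1 = 39; y[1] = 4×1 + 2×4 + 3×4 + 3×4 = 36; y[2] = 4×4 + 2×1 + 3×4 + 3×4 = 42; y[3] = 4×4 + 2×4 + 3×1 + 3×4 = 39. Result: [39, 36, 42, 39]

[39, 36, 42, 39]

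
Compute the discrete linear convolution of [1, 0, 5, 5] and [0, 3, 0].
y[0] = 1×0 = 0; y[1] = 1×3 + 0×0 = 3; y[2] = 1×0 + 0×3 + 5×0 = 0; y[3] = 0×0 + 5×3 + 5×0 = 15; y[4] = 5×0 + 5×3 = 15; y[5] = 5×0 = 0

[0, 3, 0, 15, 15, 0]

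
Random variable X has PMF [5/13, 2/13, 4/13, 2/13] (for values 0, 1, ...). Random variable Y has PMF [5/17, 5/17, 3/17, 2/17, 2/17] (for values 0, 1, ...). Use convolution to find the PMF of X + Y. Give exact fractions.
P(X+Y=k) = Σ_i P(X=i)·P(Y=k-i) — a convolution of [5/13, 2/13, 4/13, 2/13] and [5/17, 5/17, 3/17, 2/17, 2/17]. P(X+Y=0) = (5/13)×(5/17) = 25/221; P(X+Y=1) = (5/13)×(5/17) + (2/13)×(5/17) = 25/221 + 10/221 = 35/221; P(X+Y=2) = (5/13)×(3/17) + (2/13)×(5/17) + (4/13)×(5/17) = 15/221 + 10/221 + 20/221 = 45/221; P(X+Y=3) = (5/13)×(2/17) + (2/13)×(3/17) + (4/13)×(5/17) + (2/13)×(5/17) = 10/221 + 6/221 + 20/221 + 10/221 = 46/221; P(X+Y=4) = (5/13)×(2/17) + (2/13)×(2/17) + (4/13)×(3/17) + (2/13)×(5/17) = 10/221 + 4/221 + 12/221 + 10/221 = 36/221; P(X+Y=5) = (2/13)×(2/17) + (4/13)×(2/17) + (2/13)×(3/17) = 4/221 + 8/221 + 6/221 = 18/221; P(X+Y=6) = (4/13)×(2/17) + (2/13)×(2/17) = 8/221 + 4/221 = 12/221; P(X+Y=7) = (2/13)×(2/17) = 4/221. PMF: [25/221, 35/221, 45/221, 46/221, 36/221, 18/221, 12/221, 4/221] (sums to 1 ✓)

[25/221, 35/221, 45/221, 46/221, 36/221, 18/221, 12/221, 4/221]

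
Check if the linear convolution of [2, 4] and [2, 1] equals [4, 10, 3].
Recompute linear convolution of [2, 4] and [2, 1]: y[0] = 2×2 = 4; y[1] = 2×1 + 4×2 = 10; y[2] = 4×1 = 4 → [4, 10, 4]. Compare to given [4, 10, 3]: they differ at index 2: given 3, correct 4, so answer: No

No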